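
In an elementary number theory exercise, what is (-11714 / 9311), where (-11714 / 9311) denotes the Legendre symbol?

(-11714 / 9311)
  = (6908 / 9311)    [-11714 ≡ 6908 mod 9311]
  = (1727 / 9311)    [9311 ≡ 7 mod 8 ⇒ (2 / 9311)^2 = +1]
  = -(9311 / 1727)    [QR: both ≡ 3 mod 4, sign flips]
  = -(676 / 1727)    [9311 ≡ 676 mod 1727]
  = -(169 / 1727)    [1727 ≡ 7 mod 8 ⇒ (2 / 1727)^2 = +1]
  = -(1727 / 169)    [QR: 169 ≡ 1 mod 4, sign kept]
  = -(37 / 169)    [1727 ≡ 37 mod 169]
  = -(169 / 37)    [QR: 37 ≡ 1 mod 4, sign kept]
  = -(21 / 37)    [169 ≡ 21 mod 37]
  = -(37 / 21)    [QR: 21 ≡ 1 mod 4, sign kept]
  = -(16 / 21)    [37 ≡ 16 mod 21]
  = -(1 / 21)    [21 ≡ 5 mod 8 ⇒ (2 / 21)^4 = +1]
  = -1    [(1 / 21) = 1]

-1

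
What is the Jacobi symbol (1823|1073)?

1

Reduce the numerator: 1823 ≡ 750 (mod 1073), so (1823|1073) = (750|1073).
Factor out 2: 750 = 2·375. Since 1073 ≡ 1 (mod 8), (2|1073) = +1. Now have (375|1073).
1073 ≡ 1 (mod 4), so quadratic reciprocity gives (375|1073) = (1073|375). Reduce: 1073 ≡ 323 (mod 375). Now have (323|375).
Both 323 ≡ 3 and 375 ≡ 3 (mod 4), so reciprocity gives (323|375) = -(375|323). Reduce: 375 ≡ 52 (mod 323). Now have -(52|323).
Factor out 2: 52 = 2^2·13. Since 323 ≡ 3 (mod 8), (2|323) = -1, and (2|323)^2 = +1. Now have -(13|323).
13 ≡ 1 (mod 4), so quadratic reciprocity gives (13|323) = (323|13). Reduce: 323 ≡ 11 (mod 13). Now have -(11|13).
13 ≡ 1 (mod 4), so quadratic reciprocity gives (11|13) = (13|11). Reduce: 13 ≡ 2 (mod 11). Now have -(2|11).
Factor out 2: 2 = 2. Since 11 ≡ 3 (mod 8), (2|11) = -1. Now have (1|11).
(1|11) = 1. Collecting the sign factors: 1.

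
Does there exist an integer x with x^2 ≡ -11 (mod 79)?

(-11|79)
  = (68|79)    [-11 ≡ 68 mod 79]
  = (17|79)    [79 ≡ 7 mod 8 ⇒ (2|79)^2 = +1]
  = (79|17)    [QR: 17 ≡ 1 mod 4, sign kept]
  = (11|17)    [79 ≡ 11 mod 17]
  = (17|11)    [QR: 17 ≡ 1 mod 4, sign kept]
  = (6|11)    [17 ≡ 6 mod 11]
  = -(3|11)    [11 ≡ 3 mod 8 ⇒ (2|11) = -1]
  = (11|3)    [QR: both ≡ 3 mod 4, sign flips]
  = (2|3)    [11 ≡ 2 mod 3]
  = -(1|3)    [3 ≡ 3 mod 8 ⇒ (2|3) = -1]
  = -1    [(1|3) = 1]
(-11|79) = -1, and 79 is prime, so -11 is not a quadratic residue mod 79.

no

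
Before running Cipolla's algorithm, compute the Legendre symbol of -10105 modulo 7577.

(-10105|7577)
  = (10105|7577)    [7577 ≡ 1 mod 4 ⇒ (-1|7577) = +1]
  = (2528|7577)    [10105 ≡ 2528 mod 7577]
  = (79|7577)    [7577 ≡ 1 mod 8 ⇒ (2|7577)^5 = +1]
  = (7577|79)    [QR: 7577 ≡ 1 mod 4, sign kept]
  = (72|79)    [7577 ≡ 72 mod 79]
  = (9|79)    [79 ≡ 7 mod 8 ⇒ (2|79)^3 = +1]
  = (79|9)    [QR: 9 ≡ 1 mod 4, sign kept]
  = (7|9)    [79 ≡ 7 mod 9]
  = (9|7)    [QR: 9 ≡ 1 mod 4, sign kept]
  = (2|7)    [9 ≡ 2 mod 7]
  = (1|7)    [7 ≡ 7 mod 8 ⇒ (2|7) = +1]
  = 1    [(1|7) = 1]

1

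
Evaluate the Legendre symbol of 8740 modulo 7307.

-1

(8740/7307)
  = (1433/7307)    [8740 ≡ 1433 mod 7307]
  = (7307/1433)    [QR: 1433 ≡ 1 mod 4, sign kept]
  = (142/1433)    [7307 ≡ 142 mod 1433]
  = (71/1433)    [1433 ≡ 1 mod 8 ⇒ (2/1433) = +1]
  = (1433/71)    [QR: 1433 ≡ 1 mod 4, sign kept]
  = (13/71)    [1433 ≡ 13 mod 71]
  = (71/13)    [QR: 13 ≡ 1 mod 4, sign kept]
  = (6/13)    [71 ≡ 6 mod 13]
  = -(3/13)    [13 ≡ 5 mod 8 ⇒ (2/13) = -1]
  = -(13/3)    [QR: 13 ≡ 1 mod 4, sign kept]
  = -(1/3)    [13 ≡ 1 mod 3]
  = -1    [(1/3) = 1]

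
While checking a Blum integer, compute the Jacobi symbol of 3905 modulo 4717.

3905 ≡ 1 (mod 4), so quadratic reciprocity gives (3905/4717) = (4717/3905). Reduce: 4717 ≡ 812 (mod 3905). Now have (812/3905).
Factor out 2: 812 = 2^2·203. Since 3905 ≡ 1 (mod 8), (2/3905) = +1, and (2/3905)^2 = +1. Now have (203/3905).
3905 ≡ 1 (mod 4), so quadratic reciprocity gives (203/3905) = (3905/203). Reduce: 3905 ≡ 48 (mod 203). Now have (48/203).
Factor out 2: 48 = 2^4·3. Since 203 ≡ 3 (mod 8), (2/203) = -1, and (2/203)^4 = +1. Now have (3/203).
Both 3 ≡ 3 and 203 ≡ 3 (mod 4), so reciprocity gives (3/203) = -(203/3). Reduce: 203 ≡ 2 (mod 3). Now have -(2/3).
Factor out 2: 2 = 2. Since 3 ≡ 3 (mod 8), (2/3) = -1. Now have (1/3).
(1/3) = 1. Collecting the sign factors: 1.

1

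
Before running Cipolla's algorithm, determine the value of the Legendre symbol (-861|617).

(-861|617)
  = (373|617)    [-861 ≡ 373 mod 617]
  = (617|373)    [QR: 373 ≡ 1 mod 4, sign kept]
  = (244|373)    [617 ≡ 244 mod 373]
  = (61|373)    [373 ≡ 5 mod 8 ⇒ (2|373)^2 = +1]
  = (373|61)    [QR: 61 ≡ 1 mod 4, sign kept]
  = (7|61)    [373 ≡ 7 mod 61]
  = (61|7)    [QR: 61 ≡ 1 mod 4, sign kept]
  = (5|7)    [61 ≡ 5 mod 7]
  = (7|5)    [QR: 5 ≡ 1 mod 4, sign kept]
  = (2|5)    [7 ≡ 2 mod 5]
  = -(1|5)    [5 ≡ 5 mod 8 ⇒ (2|5) = -1]
  = -1    [(1|5) = 1]

-1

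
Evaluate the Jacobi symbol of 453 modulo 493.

453 ≡ 1 (mod 4), so quadratic reciprocity gives (453|493) = (493|453). Reduce: 493 ≡ 40 (mod 453). Now have (40|453).
Factor out 2: 40 = 2^3·5. Since 453 ≡ 5 (mod 8), (2|453) = -1, and (2|453)^3 = -1. Now have -(5|453).
5 ≡ 1 (mod 4), so quadratic reciprocity gives (5|453) = (453|5). Reduce: 453 ≡ 3 (mod 5). Now have -(3|5).
5 ≡ 1 (mod 4), so quadratic reciprocity gives (3|5) = (5|3). Reduce: 5 ≡ 2 (mod 3). Now have -(2|3).
Factor out 2: 2 = 2. Since 3 ≡ 3 (mod 8), (2|3) = -1. Now have (1|3).
(1|3) = 1. Collecting the sign factors: 1.

1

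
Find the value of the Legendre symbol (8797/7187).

1

(8797/7187)
  = (1610/7187)    [8797 ≡ 1610 mod 7187]
  = -(805/7187)    [7187 ≡ 3 mod 8 ⇒ (2/7187) = -1]
  = -(7187/805)    [QR: 805 ≡ 1 mod 4, sign kept]
  = -(747/805)    [7187 ≡ 747 mod 805]
  = -(805/747)    [QR: 805 ≡ 1 mod 4, sign kept]
  = -(58/747)    [805 ≡ 58 mod 747]
  = (29/747)    [747 ≡ 3 mod 8 ⇒ (2/747) = -1]
  = (747/29)    [QR: 29 ≡ 1 mod 4, sign kept]
  = (22/29)    [747 ≡ 22 mod 29]
  = -(11/29)    [29 ≡ 5 mod 8 ⇒ (2/29) = -1]
  = -(29/11)    [QR: 29 ≡ 1 mod 4, sign kept]
  = -(7/11)    [29 ≡ 7 mod 11]
  = (11/7)    [QR: both ≡ 3 mod 4, sign flips]
  = (4/7)    [11 ≡ 4 mod 7]
  = (1/7)    [7 ≡ 7 mod 8 ⇒ (2/7)^2 = +1]
  = 1    [(1/7) = 1]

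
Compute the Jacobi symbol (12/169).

1

Factor out 2: 12 = 2^2·3. Since 169 ≡ 1 (mod 8), (2/169) = +1, and (2/169)^2 = +1. Now have (3/169).
169 ≡ 1 (mod 4), so quadratic reciprocity gives (3/169) = (169/3). Reduce: 169 ≡ 1 (mod 3). Now have (1/3).
(1/3) = 1. Collecting the sign factors: 1.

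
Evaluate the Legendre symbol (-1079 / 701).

Reduce the numerator: -1079 ≡ 323 (mod 701), so (-1079 / 701) = (323 / 701).
701 ≡ 1 (mod 4), so quadratic reciprocity gives (323 / 701) = (701 / 323). Reduce: 701 ≡ 55 (mod 323). Now have (55 / 323).
Both 55 ≡ 3 and 323 ≡ 3 (mod 4), so reciprocity gives (55 / 323) = -(323 / 55). Reduce: 323 ≡ 48 (mod 55). Now have -(48 / 55).
Factor out 2: 48 = 2^4·3. Since 55 ≡ 7 (mod 8), (2 / 55) = +1, and (2 / 55)^4 = +1. Now have -(3 / 55).
Both 3 ≡ 3 and 55 ≡ 3 (mod 4), so reciprocity gives (3 / 55) = -(55 / 3). Reduce: 55 ≡ 1 (mod 3). Now have (1 / 3).
(1 / 3) = 1. Collecting the sign factors: 1.

1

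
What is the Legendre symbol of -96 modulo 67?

-1

(-96/67)
  = -(96/67)    [67 ≡ 3 mod 4 ⇒ (-1/67) = -1]
  = -(29/67)    [96 ≡ 29 mod 67]
  = -(67/29)    [QR: 29 ≡ 1 mod 4, sign kept]
  = -(9/29)    [67 ≡ 9 mod 29]
  = -(29/9)    [QR: 9 ≡ 1 mod 4, sign kept]
  = -(2/9)    [29 ≡ 2 mod 9]
  = -(1/9)    [9 ≡ 1 mod 8 ⇒ (2/9) = +1]
  = -1    [(1/9) = 1]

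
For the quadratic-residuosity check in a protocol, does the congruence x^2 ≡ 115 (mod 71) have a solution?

Reduce the numerator: 115 ≡ 44 (mod 71), so (115/71) = (44/71).
Factor out 2: 44 = 2^2·11. Since 71 ≡ 7 (mod 8), (2/71) = +1, and (2/71)^2 = +1. Now have (11/71).
Both 11 ≡ 3 and 71 ≡ 3 (mod 4), so reciprocity gives (11/71) = -(71/11). Reduce: 71 ≡ 5 (mod 11). Now have -(5/11).
5 ≡ 1 (mod 4), so quadratic reciprocity gives (5/11) = (11/5). Reduce: 11 ≡ 1 (mod 5). Now have -(1/5).
(1/5) = 1. Collecting the sign factors: -1.
The Legendre symbol is -1, so x^2 ≡ 115 (mod 71) has no solution.

no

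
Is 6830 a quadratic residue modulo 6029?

no

Reduce the numerator: 6830 ≡ 801 (mod 6029), so (6830/6029) = (801/6029).
801 ≡ 1 (mod 4), so quadratic reciprocity gives (801/6029) = (6029/801). Reduce: 6029 ≡ 422 (mod 801). Now have (422/801).
Factor out 2: 422 = 2·211. Since 801 ≡ 1 (mod 8), (2/801) = +1. Now have (211/801).
801 ≡ 1 (mod 4), so quadratic reciprocity gives (211/801) = (801/211). Reduce: 801 ≡ 168 (mod 211). Now have (168/211).
Factor out 2: 168 = 2^3·21. Since 211 ≡ 3 (mod 8), (2/211) = -1, and (2/211)^3 = -1. Now have -(21/211).
21 ≡ 1 (mod 4), so quadratic reciprocity gives (21/211) = (211/21). Reduce: 211 ≡ 1 (mod 21). Now have -(1/21).
(1/21) = 1. Collecting the sign factors: -1.
The Legendre symbol is -1, so x^2 ≡ 6830 (mod 6029) has no solution.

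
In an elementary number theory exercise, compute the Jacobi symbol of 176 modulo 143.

Reduce the numerator: 176 ≡ 33 (mod 143), so (176 / 143) = (33 / 143).
33 ≡ 1 (mod 4), so quadratic reciprocity gives (33 / 143) = (143 / 33). Reduce: 143 ≡ 11 (mod 33). Now have (11 / 33).
33 ≡ 1 (mod 4), so quadratic reciprocity gives (11 / 33) = (33 / 11). Reduce: 33 ≡ 0 (mod 11). Now have (0 / 11).
The numerator is now 0 with denominator 11 > 1: the symbol is 0.

0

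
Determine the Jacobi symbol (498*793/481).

0

By multiplicativity, (498·793/481) = (498/481)·(793/481).
First factor (498/481):
Reduce the numerator: 498 ≡ 17 (mod 481), so (498/481) = (17/481).
17 ≡ 1 (mod 4), so quadratic reciprocity gives (17/481) = (481/17). Reduce: 481 ≡ 5 (mod 17). Now have (5/17).
5 ≡ 1 (mod 4), so quadratic reciprocity gives (5/17) = (17/5). Reduce: 17 ≡ 2 (mod 5). Now have (2/5).
Factor out 2: 2 = 2. Since 5 ≡ 5 (mod 8), (2/5) = -1. Now have -(1/5).
(1/5) = 1. Collecting the sign factors: -1.
Second factor (793/481):
Reduce the numerator: 793 ≡ 312 (mod 481), so (793/481) = (312/481).
Factor out 2: 312 = 2^3·39. Since 481 ≡ 1 (mod 8), (2/481) = +1, and (2/481)^3 = +1. Now have (39/481).
481 ≡ 1 (mod 4), so quadratic reciprocity gives (39/481) = (481/39). Reduce: 481 ≡ 13 (mod 39). Now have (13/39).
13 ≡ 1 (mod 4), so quadratic reciprocity gives (13/39) = (39/13). Reduce: 39 ≡ 0 (mod 13). Now have (0/13).
The numerator is now 0 with denominator 13 > 1: the symbol is 0.
Product: (-1)·(0) = 0.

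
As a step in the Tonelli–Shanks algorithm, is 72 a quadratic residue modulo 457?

(72|457)
  = (9|457)    [457 ≡ 1 mod 8 ⇒ (2|457)^3 = +1]
  = (457|9)    [QR: 9 ≡ 1 mod 4, sign kept]
  = (7|9)    [457 ≡ 7 mod 9]
  = (9|7)    [QR: 9 ≡ 1 mod 4, sign kept]
  = (2|7)    [9 ≡ 2 mod 7]
  = (1|7)    [7 ≡ 7 mod 8 ⇒ (2|7) = +1]
  = 1    [(1|7) = 1]
(72|457) = 1, and 457 is prime, so 72 is a quadratic residue mod 457.

yes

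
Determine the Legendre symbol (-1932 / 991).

(-1932 / 991)
  = -(1932 / 991)    [991 ≡ 3 mod 4 ⇒ (-1 / 991) = -1]
  = -(941 / 991)    [1932 ≡ 941 mod 991]
  = -(991 / 941)    [QR: 941 ≡ 1 mod 4, sign kept]
  = -(50 / 941)    [991 ≡ 50 mod 941]
  = (25 / 941)    [941 ≡ 5 mod 8 ⇒ (2 / 941) = -1]
  = (941 / 25)    [QR: 25 ≡ 1 mod 4, sign kept]
  = (16 / 25)    [941 ≡ 16 mod 25]
  = (1 / 25)    [25 ≡ 1 mod 8 ⇒ (2 / 25)^4 = +1]
  = 1    [(1 / 25) = 1]

1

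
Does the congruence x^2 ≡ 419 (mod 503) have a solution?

(419|503)
  = -(503|419)    [QR: both ≡ 3 mod 4, sign flips]
  = -(84|419)    [503 ≡ 84 mod 419]
  = -(21|419)    [419 ≡ 3 mod 8 ⇒ (2|419)^2 = +1]
  = -(419|21)    [QR: 21 ≡ 1 mod 4, sign kept]
  = -(20|21)    [419 ≡ 20 mod 21]
  = -(5|21)    [21 ≡ 5 mod 8 ⇒ (2|21)^2 = +1]
  = -(21|5)    [QR: 5 ≡ 1 mod 4, sign kept]
  = -(1|5)    [21 ≡ 1 mod 5]
  = -1    [(1|5) = 1]
The Legendre symbol is -1, so x^2 ≡ 419 (mod 503) has no solution.

no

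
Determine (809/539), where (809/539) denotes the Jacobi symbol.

-1

(809/539)
  = (270/539)    [809 ≡ 270 mod 539]
  = -(135/539)    [539 ≡ 3 mod 8 ⇒ (2/539) = -1]
  = (539/135)    [QR: both ≡ 3 mod 4, sign flips]
  = (134/135)    [539 ≡ 134 mod 135]
  = (67/135)    [135 ≡ 7 mod 8 ⇒ (2/135) = +1]
  = -(135/67)    [QR: both ≡ 3 mod 4, sign flips]
  = -(1/67)    [135 ≡ 1 mod 67]
  = -1    [(1/67) = 1]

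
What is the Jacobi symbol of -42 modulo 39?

0

Pull out -1: (-42/39) = (-1/39)·(42/39). Since 39 ≡ 3 (mod 4), (-1/39) = -1. Now have -(42/39).
Reduce the numerator: 42 ≡ 3 (mod 39), so (42/39) = (3/39).
Both 3 ≡ 3 and 39 ≡ 3 (mod 4), so reciprocity gives (3/39) = -(39/3). Reduce: 39 ≡ 0 (mod 3). Now have (0/3).
The numerator is now 0 with denominator 3 > 1: the symbol is 0.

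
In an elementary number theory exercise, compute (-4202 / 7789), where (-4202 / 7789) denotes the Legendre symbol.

-1

Reduce the numerator: -4202 ≡ 3587 (mod 7789), so (-4202 / 7789) = (3587 / 7789).
7789 ≡ 1 (mod 4), so quadratic reciprocity gives (3587 / 7789) = (7789 / 3587). Reduce: 7789 ≡ 615 (mod 3587). Now have (615 / 3587).
Both 615 ≡ 3 and 3587 ≡ 3 (mod 4), so reciprocity gives (615 / 3587) = -(3587 / 615). Reduce: 3587 ≡ 512 (mod 615). Now have -(512 / 615).
Factor out 2: 512 = 2^9. Since 615 ≡ 7 (mod 8), (2 / 615) = +1, and (2 / 615)^9 = +1. Now have -(1 / 615).
(1 / 615) = 1. Collecting the sign factors: -1.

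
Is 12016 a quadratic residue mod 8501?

(12016|8501)
  = (3515|8501)    [12016 ≡ 3515 mod 8501]
  = (8501|3515)    [QR: 8501 ≡ 1 mod 4, sign kept]
  = (1471|3515)    [8501 ≡ 1471 mod 3515]
  = -(3515|1471)    [QR: both ≡ 3 mod 4, sign flips]
  = -(573|1471)    [3515 ≡ 573 mod 1471]
  = -(1471|573)    [QR: 573 ≡ 1 mod 4, sign kept]
  = -(325|573)    [1471 ≡ 325 mod 573]
  = -(573|325)    [QR: 325 ≡ 1 mod 4, sign kept]
  = -(248|325)    [573 ≡ 248 mod 325]
  = (31|325)    [325 ≡ 5 mod 8 ⇒ (2|325)^3 = -1]
  = (325|31)    [QR: 325 ≡ 1 mod 4, sign kept]
  = (15|31)    [325 ≡ 15 mod 31]
  = -(31|15)    [QR: both ≡ 3 mod 4, sign flips]
  = -(1|15)    [31 ≡ 1 mod 15]
  = -1    [(1|15) = 1]
(12016|8501) = -1, and 8501 is prime, so 12016 is not a quadratic residue mod 8501.

no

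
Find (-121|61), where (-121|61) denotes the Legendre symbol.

(-121|61)
  = (1|61)    [-121 ≡ 1 mod 61]
  = 1    [(1|61) = 1]

1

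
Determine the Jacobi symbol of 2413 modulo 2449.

1

2413 ≡ 1 (mod 4), so quadratic reciprocity gives (2413 / 2449) = (2449 / 2413). Reduce: 2449 ≡ 36 (mod 2413). Now have (36 / 2413).
Factor out 2: 36 = 2^2·9. Since 2413 ≡ 5 (mod 8), (2 / 2413) = -1, and (2 / 2413)^2 = +1. Now have (9 / 2413).
9 ≡ 1 (mod 4), so quadratic reciprocity gives (9 / 2413) = (2413 / 9). Reduce: 2413 ≡ 1 (mod 9). Now have (1 / 9).
(1 / 9) = 1. Collecting the sign factors: 1.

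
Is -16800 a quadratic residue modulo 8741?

Reduce the numerator: -16800 ≡ 682 (mod 8741), so (-16800|8741) = (682|8741).
Factor out 2: 682 = 2·341. Since 8741 ≡ 5 (mod 8), (2|8741) = -1. Now have -(341|8741).
341 ≡ 1 (mod 4), so quadratic reciprocity gives (341|8741) = (8741|341). Reduce: 8741 ≡ 216 (mod 341). Now have -(216|341).
Factor out 2: 216 = 2^3·27. Since 341 ≡ 5 (mod 8), (2|341) = -1, and (2|341)^3 = -1. Now have (27|341).
341 ≡ 1 (mod 4), so quadratic reciprocity gives (27|341) = (341|27). Reduce: 341 ≡ 17 (mod 27). Now have (17|27).
17 ≡ 1 (mod 4), so quadratic reciprocity gives (17|27) = (27|17). Reduce: 27 ≡ 10 (mod 17). Now have (10|17).
Factor out 2: 10 = 2·5. Since 17 ≡ 1 (mod 8), (2|17) = +1. Now have (5|17).
5 ≡ 1 (mod 4), so quadratic reciprocity gives (5|17) = (17|5). Reduce: 17 ≡ 2 (mod 5). Now have (2|5).
Factor out 2: 2 = 2. Since 5 ≡ 5 (mod 8), (2|5) = -1. Now have -(1|5).
(1|5) = 1. Collecting the sign factors: -1.
The Legendre symbol is -1, so x^2 ≡ -16800 (mod 8741) has no solution.

no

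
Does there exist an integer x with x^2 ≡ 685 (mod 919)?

no

685 ≡ 1 (mod 4), so quadratic reciprocity gives (685/919) = (919/685). Reduce: 919 ≡ 234 (mod 685). Now have (234/685).
Factor out 2: 234 = 2·117. Since 685 ≡ 5 (mod 8), (2/685) = -1. Now have -(117/685).
117 ≡ 1 (mod 4), so quadratic reciprocity gives (117/685) = (685/117). Reduce: 685 ≡ 100 (mod 117). Now have -(100/117).
Factor out 2: 100 = 2^2·25. Since 117 ≡ 5 (mod 8), (2/117) = -1, and (2/117)^2 = +1. Now have -(25/117).
25 ≡ 1 (mod 4), so quadratic reciprocity gives (25/117) = (117/25). Reduce: 117 ≡ 17 (mod 25). Now have -(17/25).
17 ≡ 1 (mod 4), so quadratic reciprocity gives (17/25) = (25/17). Reduce: 25 ≡ 8 (mod 17). Now have -(8/17).
Factor out 2: 8 = 2^3. Since 17 ≡ 1 (mod 8), (2/17) = +1, and (2/17)^3 = +1. Now have -(1/17).
(1/17) = 1. Collecting the sign factors: -1.
(685/919) = -1, and 919 is prime, so 685 is not a quadratic residue mod 919.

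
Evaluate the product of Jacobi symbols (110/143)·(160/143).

0

By multiplicativity, (110·160/143) = (110/143)·(160/143).
First factor (110/143):
Factor out 2: 110 = 2·55. Since 143 ≡ 7 (mod 8), (2/143) = +1. Now have (55/143).
Both 55 ≡ 3 and 143 ≡ 3 (mod 4), so reciprocity gives (55/143) = -(143/55). Reduce: 143 ≡ 33 (mod 55). Now have -(33/55).
33 ≡ 1 (mod 4), so quadratic reciprocity gives (33/55) = (55/33). Reduce: 55 ≡ 22 (mod 33). Now have -(22/33).
Factor out 2: 22 = 2·11. Since 33 ≡ 1 (mod 8), (2/33) = +1. Now have -(11/33).
33 ≡ 1 (mod 4), so quadratic reciprocity gives (11/33) = (33/11). Reduce: 33 ≡ 0 (mod 11). Now have -(0/11).
The numerator is now 0 with denominator 11 > 1: the symbol is 0.
Second factor (160/143):
Reduce the numerator: 160 ≡ 17 (mod 143), so (160/143) = (17/143).
17 ≡ 1 (mod 4), so quadratic reciprocity gives (17/143) = (143/17). Reduce: 143 ≡ 7 (mod 17). Now have (7/17).
17 ≡ 1 (mod 4), so quadratic reciprocity gives (7/17) = (17/7). Reduce: 17 ≡ 3 (mod 7). Now have (3/7).
Both 3 ≡ 3 and 7 ≡ 3 (mod 4), so reciprocity gives (3/7) = -(7/3). Reduce: 7 ≡ 1 (mod 3). Now have -(1/3).
(1/3) = 1. Collecting the sign factors: -1.
Product: (0)·(-1) = 0.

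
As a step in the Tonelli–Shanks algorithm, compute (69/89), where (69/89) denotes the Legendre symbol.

1

69 ≡ 1 (mod 4), so quadratic reciprocity gives (69/89) = (89/69). Reduce: 89 ≡ 20 (mod 69). Now have (20/69).
Factor out 2: 20 = 2^2·5. Since 69 ≡ 5 (mod 8), (2/69) = -1, and (2/69)^2 = +1. Now have (5/69).
5 ≡ 1 (mod 4), so quadratic reciprocity gives (5/69) = (69/5). Reduce: 69 ≡ 4 (mod 5). Now have (4/5).
Factor out 2: 4 = 2^2. Since 5 ≡ 5 (mod 8), (2/5) = -1, and (2/5)^2 = +1. Now have (1/5).
(1/5) = 1. Collecting the sign factors: 1.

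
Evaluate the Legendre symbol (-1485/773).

1

Reduce the numerator: -1485 ≡ 61 (mod 773), so (-1485/773) = (61/773).
61 ≡ 1 (mod 4), so quadratic reciprocity gives (61/773) = (773/61). Reduce: 773 ≡ 41 (mod 61). Now have (41/61).
41 ≡ 1 (mod 4), so quadratic reciprocity gives (41/61) = (61/41). Reduce: 61 ≡ 20 (mod 41). Now have (20/41).
Factor out 2: 20 = 2^2·5. Since 41 ≡ 1 (mod 8), (2/41) = +1, and (2/41)^2 = +1. Now have (5/41).
5 ≡ 1 (mod 4), so quadratic reciprocity gives (5/41) = (41/5). Reduce: 41 ≡ 1 (mod 5). Now have (1/5).
(1/5) = 1. Collecting the sign factors: 1.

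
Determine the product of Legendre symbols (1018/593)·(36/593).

By multiplicativity, (1018·36/593) = (1018/593)·(36/593).
First factor (1018/593):
(1018/593)
  = (425/593)    [1018 ≡ 425 mod 593]
  = (593/425)    [QR: 425 ≡ 1 mod 4, sign kept]
  = (168/425)    [593 ≡ 168 mod 425]
  = (21/425)    [425 ≡ 1 mod 8 ⇒ (2/425)^3 = +1]
  = (425/21)    [QR: 21 ≡ 1 mod 4, sign kept]
  = (5/21)    [425 ≡ 5 mod 21]
  = (21/5)    [QR: 5 ≡ 1 mod 4, sign kept]
  = (1/5)    [21 ≡ 1 mod 5]
  = 1    [(1/5) = 1]
Second factor (36/593):
(36/593)
  = (9/593)    [593 ≡ 1 mod 8 ⇒ (2/593)^2 = +1]
  = (593/9)    [QR: 9 ≡ 1 mod 4, sign kept]
  = (8/9)    [593 ≡ 8 mod 9]
  = (1/9)    [9 ≡ 1 mod 8 ⇒ (2/9)^3 = +1]
  = 1    [(1/9) = 1]
Product: (1)·(1) = 1.

1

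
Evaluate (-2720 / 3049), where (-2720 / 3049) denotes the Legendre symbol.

-1

(-2720 / 3049)
  = (329 / 3049)    [-2720 ≡ 329 mod 3049]
  = (3049 / 329)    [QR: 329 ≡ 1 mod 4, sign kept]
  = (88 / 329)    [3049 ≡ 88 mod 329]
  = (11 / 329)    [329 ≡ 1 mod 8 ⇒ (2 / 329)^3 = +1]
  = (329 / 11)    [QR: 329 ≡ 1 mod 4, sign kept]
  = (10 / 11)    [329 ≡ 10 mod 11]
  = -(5 / 11)    [11 ≡ 3 mod 8 ⇒ (2 / 11) = -1]
  = -(11 / 5)    [QR: 5 ≡ 1 mod 4, sign kept]
  = -(1 / 5)    [11 ≡ 1 mod 5]
  = -1    [(1 / 5) = 1]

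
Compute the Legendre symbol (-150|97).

Pull out -1: (-150|97) = (-1|97)·(150|97). Since 97 ≡ 1 (mod 4), (-1|97) = +1. Now have (150|97).
Reduce the numerator: 150 ≡ 53 (mod 97), so (150|97) = (53|97).
53 ≡ 1 (mod 4), so quadratic reciprocity gives (53|97) = (97|53). Reduce: 97 ≡ 44 (mod 53). Now have (44|53).
Factor out 2: 44 = 2^2·11. Since 53 ≡ 5 (mod 8), (2|53) = -1, and (2|53)^2 = +1. Now have (11|53).
53 ≡ 1 (mod 4), so quadratic reciprocity gives (11|53) = (53|11). Reduce: 53 ≡ 9 (mod 11). Now have (9|11).
9 ≡ 1 (mod 4), so quadratic reciprocity gives (9|11) = (11|9). Reduce: 11 ≡ 2 (mod 9). Now have (2|9).
Factor out 2: 2 = 2. Since 9 ≡ 1 (mod 8), (2|9) = +1. Now have (1|9).
(1|9) = 1. Collecting the sign factors: 1.

1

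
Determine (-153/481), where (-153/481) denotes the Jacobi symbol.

(-153/481)
  = (153/481)    [481 ≡ 1 mod 4 ⇒ (-1/481) = +1]
  = (481/153)    [QR: 153 ≡ 1 mod 4, sign kept]
  = (22/153)    [481 ≡ 22 mod 153]
  = (11/153)    [153 ≡ 1 mod 8 ⇒ (2/153) = +1]
  = (153/11)    [QR: 153 ≡ 1 mod 4, sign kept]
  = (10/11)    [153 ≡ 10 mod 11]
  = -(5/11)    [11 ≡ 3 mod 8 ⇒ (2/11) = -1]
  = -(11/5)    [QR: 5 ≡ 1 mod 4, sign kept]
  = -(1/5)    [11 ≡ 1 mod 5]
  = -1    [(1/5) = 1]

-1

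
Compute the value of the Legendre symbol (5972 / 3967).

Reduce the numerator: 5972 ≡ 2005 (mod 3967), so (5972 / 3967) = (2005 / 3967).
2005 ≡ 1 (mod 4), so quadratic reciprocity gives (2005 / 3967) = (3967 / 2005). Reduce: 3967 ≡ 1962 (mod 2005). Now have (1962 / 2005).
Factor out 2: 1962 = 2·981. Since 2005 ≡ 5 (mod 8), (2 / 2005) = -1. Now have -(981 / 2005).
981 ≡ 1 (mod 4), so quadratic reciprocity gives (981 / 2005) = (2005 / 981). Reduce: 2005 ≡ 43 (mod 981). Now have -(43 / 981).
981 ≡ 1 (mod 4), so quadratic reciprocity gives (43 / 981) = (981 / 43). Reduce: 981 ≡ 35 (mod 43). Now have -(35 / 43).
Both 35 ≡ 3 and 43 ≡ 3 (mod 4), so reciprocity gives (35 / 43) = -(43 / 35). Reduce: 43 ≡ 8 (mod 35). Now have (8 / 35).
Factor out 2: 8 = 2^3. Since 35 ≡ 3 (mod 8), (2 / 35) = -1, and (2 / 35)^3 = -1. Now have -(1 / 35).
(1 / 35) = 1. Collecting the sign factors: -1.

-1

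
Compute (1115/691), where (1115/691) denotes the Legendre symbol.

1

(1115/691)
  = (424/691)    [1115 ≡ 424 mod 691]
  = -(53/691)    [691 ≡ 3 mod 8 ⇒ (2/691)^3 = -1]
  = -(691/53)    [QR: 53 ≡ 1 mod 4, sign kept]
  = -(2/53)    [691 ≡ 2 mod 53]
  = (1/53)    [53 ≡ 5 mod 8 ⇒ (2/53) = -1]
  = 1    [(1/53) = 1]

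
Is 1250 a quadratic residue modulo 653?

no

Reduce the numerator: 1250 ≡ 597 (mod 653), so (1250|653) = (597|653).
597 ≡ 1 (mod 4), so quadratic reciprocity gives (597|653) = (653|597). Reduce: 653 ≡ 56 (mod 597). Now have (56|597).
Factor out 2: 56 = 2^3·7. Since 597 ≡ 5 (mod 8), (2|597) = -1, and (2|597)^3 = -1. Now have -(7|597).
597 ≡ 1 (mod 4), so quadratic reciprocity gives (7|597) = (597|7). Reduce: 597 ≡ 2 (mod 7). Now have -(2|7).
Factor out 2: 2 = 2. Since 7 ≡ 7 (mod 8), (2|7) = +1. Now have -(1|7).
(1|7) = 1. Collecting the sign factors: -1.
(1250|653) = -1, and 653 is prime, so 1250 is not a quadratic residue mod 653.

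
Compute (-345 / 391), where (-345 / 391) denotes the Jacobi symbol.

(-345 / 391)
  = (46 / 391)    [-345 ≡ 46 mod 391]
  = (23 / 391)    [391 ≡ 7 mod 8 ⇒ (2 / 391) = +1]
  = -(391 / 23)    [QR: both ≡ 3 mod 4, sign flips]
  = -(0 / 23)    [391 ≡ 0 mod 23]
  = 0    [numerator 0, gcd > 1]

0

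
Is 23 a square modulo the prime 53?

no

53 ≡ 1 (mod 4), so quadratic reciprocity gives (23|53) = (53|23). Reduce: 53 ≡ 7 (mod 23). Now have (7|23).
Both 7 ≡ 3 and 23 ≡ 3 (mod 4), so reciprocity gives (7|23) = -(23|7). Reduce: 23 ≡ 2 (mod 7). Now have -(2|7).
Factor out 2: 2 = 2. Since 7 ≡ 7 (mod 8), (2|7) = +1. Now have -(1|7).
(1|7) = 1. Collecting the sign factors: -1.
The Legendre symbol is -1, so x^2 ≡ 23 (mod 53) has no solution.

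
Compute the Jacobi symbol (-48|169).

(-48|169)
  = (48|169)    [169 ≡ 1 mod 4 ⇒ (-1|169) = +1]
  = (3|169)    [169 ≡ 1 mod 8 ⇒ (2|169)^4 = +1]
  = (169|3)    [QR: 169 ≡ 1 mod 4, sign kept]
  = (1|3)    [169 ≡ 1 mod 3]
  = 1    [(1|3) = 1]

1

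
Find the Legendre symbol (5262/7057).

1

Factor out 2: 5262 = 2·2631. Since 7057 ≡ 1 (mod 8), (2/7057) = +1. Now have (2631/7057).
7057 ≡ 1 (mod 4), so quadratic reciprocity gives (2631/7057) = (7057/2631). Reduce: 7057 ≡ 1795 (mod 2631). Now have (1795/2631).
Both 1795 ≡ 3 and 2631 ≡ 3 (mod 4), so reciprocity gives (1795/2631) = -(2631/1795). Reduce: 2631 ≡ 836 (mod 1795). Now have -(836/1795).
Factor out 2: 836 = 2^2·209. Since 1795 ≡ 3 (mod 8), (2/1795) = -1, and (2/1795)^2 = +1. Now have -(209/1795).
209 ≡ 1 (mod 4), so quadratic reciprocity gives (209/1795) = (1795/209). Reduce: 1795 ≡ 123 (mod 209). Now have -(123/209).
209 ≡ 1 (mod 4), so quadratic reciprocity gives (123/209) = (209/123). Reduce: 209 ≡ 86 (mod 123). Now have -(86/123).
Factor out 2: 86 = 2·43. Since 123 ≡ 3 (mod 8), (2/123) = -1. Now have (43/123).
Both 43 ≡ 3 and 123 ≡ 3 (mod 4), so reciprocity gives (43/123) = -(123/43). Reduce: 123 ≡ 37 (mod 43). Now have -(37/43).
37 ≡ 1 (mod 4), so quadratic reciprocity gives (37/43) = (43/37). Reduce: 43 ≡ 6 (mod 37). Now have -(6/37).
Factor out 2: 6 = 2·3. Since 37 ≡ 5 (mod 8), (2/37) = -1. Now have (3/37).
37 ≡ 1 (mod 4), so quadratic reciprocity gives (3/37) = (37/3). Reduce: 37 ≡ 1 (mod 3). Now have (1/3).
(1/3) = 1. Collecting the sign factors: 1.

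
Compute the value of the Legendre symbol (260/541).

(260/541)
  = (65/541)    [541 ≡ 5 mod 8 ⇒ (2/541)^2 = +1]
  = (541/65)    [QR: 65 ≡ 1 mod 4, sign kept]
  = (21/65)    [541 ≡ 21 mod 65]
  = (65/21)    [QR: 21 ≡ 1 mod 4, sign kept]
  = (2/21)    [65 ≡ 2 mod 21]
  = -(1/21)    [21 ≡ 5 mod 8 ⇒ (2/21) = -1]
  = -1    [(1/21) = 1]

-1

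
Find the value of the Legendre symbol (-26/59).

Reduce the numerator: -26 ≡ 33 (mod 59), so (-26/59) = (33/59).
33 ≡ 1 (mod 4), so quadratic reciprocity gives (33/59) = (59/33). Reduce: 59 ≡ 26 (mod 33). Now have (26/33).
Factor out 2: 26 = 2·13. Since 33 ≡ 1 (mod 8), (2/33) = +1. Now have (13/33).
13 ≡ 1 (mod 4), so quadratic reciprocity gives (13/33) = (33/13). Reduce: 33 ≡ 7 (mod 13). Now have (7/13).
13 ≡ 1 (mod 4), so quadratic reciprocity gives (7/13) = (13/7). Reduce: 13 ≡ 6 (mod 7). Now have (6/7).
Factor out 2: 6 = 2·3. Since 7 ≡ 7 (mod 8), (2/7) = +1. Now have (3/7).
Both 3 ≡ 3 and 7 ≡ 3 (mod 4), so reciprocity gives (3/7) = -(7/3). Reduce: 7 ≡ 1 (mod 3). Now have -(1/3).
(1/3) = 1. Collecting the sign factors: -1.

-1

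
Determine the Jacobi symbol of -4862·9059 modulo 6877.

0

By multiplicativity, (-4862·9059/6877) = (-4862/6877)·(9059/6877).
First factor (-4862/6877):
Reduce the numerator: -4862 ≡ 2015 (mod 6877), so (-4862/6877) = (2015/6877).
6877 ≡ 1 (mod 4), so quadratic reciprocity gives (2015/6877) = (6877/2015). Reduce: 6877 ≡ 832 (mod 2015). Now have (832/2015).
Factor out 2: 832 = 2^6·13. Since 2015 ≡ 7 (mod 8), (2/2015) = +1, and (2/2015)^6 = +1. Now have (13/2015).
13 ≡ 1 (mod 4), so quadratic reciprocity gives (13/2015) = (2015/13). Reduce: 2015 ≡ 0 (mod 13). Now have (0/13).
The numerator is now 0 with denominator 13 > 1: the symbol is 0.
Second factor (9059/6877):
Reduce the numerator: 9059 ≡ 2182 (mod 6877), so (9059/6877) = (2182/6877).
Factor out 2: 2182 = 2·1091. Since 6877 ≡ 5 (mod 8), (2/6877) = -1. Now have -(1091/6877).
6877 ≡ 1 (mod 4), so quadratic reciprocity gives (1091/6877) = (6877/1091). Reduce: 6877 ≡ 331 (mod 1091). Now have -(331/1091).
Both 331 ≡ 3 and 1091 ≡ 3 (mod 4), so reciprocity gives (331/1091) = -(1091/331). Reduce: 1091 ≡ 98 (mod 331). Now have (98/331).
Factor out 2: 98 = 2·49. Since 331 ≡ 3 (mod 8), (2/331) = -1. Now have -(49/331).
49 ≡ 1 (mod 4), so quadratic reciprocity gives (49/331) = (331/49). Reduce: 331 ≡ 37 (mod 49). Now have -(37/49).
37 ≡ 1 (mod 4), so quadratic reciprocity gives (37/49) = (49/37). Reduce: 49 ≡ 12 (mod 37). Now have -(12/37).
Factor out 2: 12 = 2^2·3. Since 37 ≡ 5 (mod 8), (2/37) = -1, and (2/37)^2 = +1. Now have -(3/37).
37 ≡ 1 (mod 4), so quadratic reciprocity gives (3/37) = (37/3). Reduce: 37 ≡ 1 (mod 3). Now have -(1/3).
(1/3) = 1. Collecting the sign factors: -1.
Product: (0)·(-1) = 0.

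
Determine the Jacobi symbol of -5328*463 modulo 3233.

By multiplicativity, (-5328·463/3233) = (-5328/3233)·(463/3233).
First factor (-5328/3233):
Reduce the numerator: -5328 ≡ 1138 (mod 3233), so (-5328/3233) = (1138/3233).
Factor out 2: 1138 = 2·569. Since 3233 ≡ 1 (mod 8), (2/3233) = +1. Now have (569/3233).
569 ≡ 1 (mod 4), so quadratic reciprocity gives (569/3233) = (3233/569). Reduce: 3233 ≡ 388 (mod 569). Now have (388/569).
Factor out 2: 388 = 2^2·97. Since 569 ≡ 1 (mod 8), (2/569) = +1, and (2/569)^2 = +1. Now have (97/569).
97 ≡ 1 (mod 4), so quadratic reciprocity gives (97/569) = (569/97). Reduce: 569 ≡ 84 (mod 97). Now have (84/97).
Factor out 2: 84 = 2^2·21. Since 97 ≡ 1 (mod 8), (2/97) = +1, and (2/97)^2 = +1. Now have (21/97).
21 ≡ 1 (mod 4), so quadratic reciprocity gives (21/97) = (97/21). Reduce: 97 ≡ 13 (mod 21). Now have (13/21).
13 ≡ 1 (mod 4), so quadratic reciprocity gives (13/21) = (21/13). Reduce: 21 ≡ 8 (mod 13). Now have (8/13).
Factor out 2: 8 = 2^3. Since 13 ≡ 5 (mod 8), (2/13) = -1, and (2/13)^3 = -1. Now have -(1/13).
(1/13) = 1. Collecting the sign factors: -1.
Second factor (463/3233):
3233 ≡ 1 (mod 4), so quadratic reciprocity gives (463/3233) = (3233/463). Reduce: 3233 ≡ 455 (mod 463). Now have (455/463).
Both 455 ≡ 3 and 463 ≡ 3 (mod 4), so reciprocity gives (455/463) = -(463/455). Reduce: 463 ≡ 8 (mod 455). Now have -(8/455).
Factor out 2: 8 = 2^3. Since 455 ≡ 7 (mod 8), (2/455) = +1, and (2/455)^3 = +1. Now have -(1/455).
(1/455) = 1. Collecting the sign factors: -1.
Product: (-1)·(-1) = 1.

1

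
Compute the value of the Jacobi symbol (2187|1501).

1

(2187|1501)
  = (686|1501)    [2187 ≡ 686 mod 1501]
  = -(343|1501)    [1501 ≡ 5 mod 8 ⇒ (2|1501) = -1]
  = -(1501|343)    [QR: 1501 ≡ 1 mod 4, sign kept]
  = -(129|343)    [1501 ≡ 129 mod 343]
  = -(343|129)    [QR: 129 ≡ 1 mod 4, sign kept]
  = -(85|129)    [343 ≡ 85 mod 129]
  = -(129|85)    [QR: 85 ≡ 1 mod 4, sign kept]
  = -(44|85)    [129 ≡ 44 mod 85]
  = -(11|85)    [85 ≡ 5 mod 8 ⇒ (2|85)^2 = +1]
  = -(85|11)    [QR: 85 ≡ 1 mod 4, sign kept]
  = -(8|11)    [85 ≡ 8 mod 11]
  = (1|11)    [11 ≡ 3 mod 8 ⇒ (2|11)^3 = -1]
  = 1    [(1|11) = 1]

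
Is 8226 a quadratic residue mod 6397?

no

Reduce the numerator: 8226 ≡ 1829 (mod 6397), so (8226/6397) = (1829/6397).
1829 ≡ 1 (mod 4), so quadratic reciprocity gives (1829/6397) = (6397/1829). Reduce: 6397 ≡ 910 (mod 1829). Now have (910/1829).
Factor out 2: 910 = 2·455. Since 1829 ≡ 5 (mod 8), (2/1829) = -1. Now have -(455/1829).
1829 ≡ 1 (mod 4), so quadratic reciprocity gives (455/1829) = (1829/455). Reduce: 1829 ≡ 9 (mod 455). Now have -(9/455).
9 ≡ 1 (mod 4), so quadratic reciprocity gives (9/455) = (455/9). Reduce: 455 ≡ 5 (mod 9). Now have -(5/9).
5 ≡ 1 (mod 4), so quadratic reciprocity gives (5/9) = (9/5). Reduce: 9 ≡ 4 (mod 5). Now have -(4/5).
Factor out 2: 4 = 2^2. Since 5 ≡ 5 (mod 8), (2/5) = -1, and (2/5)^2 = +1. Now have -(1/5).
(1/5) = 1. Collecting the sign factors: -1.
The Legendre symbol is -1, so x^2 ≡ 8226 (mod 6397) has no solution.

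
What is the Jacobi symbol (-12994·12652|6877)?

By multiplicativity, (-12994·12652|6877) = (-12994|6877)·(12652|6877).
First factor (-12994|6877):
(-12994|6877)
  = (760|6877)    [-12994 ≡ 760 mod 6877]
  = -(95|6877)    [6877 ≡ 5 mod 8 ⇒ (2|6877)^3 = -1]
  = -(6877|95)    [QR: 6877 ≡ 1 mod 4, sign kept]
  = -(37|95)    [6877 ≡ 37 mod 95]
  = -(95|37)    [QR: 37 ≡ 1 mod 4, sign kept]
  = -(21|37)    [95 ≡ 21 mod 37]
  = -(37|21)    [QR: 21 ≡ 1 mod 4, sign kept]
  = -(16|21)    [37 ≡ 16 mod 21]
  = -(1|21)    [21 ≡ 5 mod 8 ⇒ (2|21)^4 = +1]
  = -1    [(1|21) = 1]
Second factor (12652|6877):
(12652|6877)
  = (5775|6877)    [12652 ≡ 5775 mod 6877]
  = (6877|5775)    [QR: 6877 ≡ 1 mod 4, sign kept]
  = (1102|5775)    [6877 ≡ 1102 mod 5775]
  = (551|5775)    [5775 ≡ 7 mod 8 ⇒ (2|5775) = +1]
  = -(5775|551)    [QR: both ≡ 3 mod 4, sign flips]
  = -(265|551)    [5775 ≡ 265 mod 551]
  = -(551|265)    [QR: 265 ≡ 1 mod 4, sign kept]
  = -(21|265)    [551 ≡ 21 mod 265]
  = -(265|21)    [QR: 21 ≡ 1 mod 4, sign kept]
  = -(13|21)    [265 ≡ 13 mod 21]
  = -(21|13)    [QR: 13 ≡ 1 mod 4, sign kept]
  = -(8|13)    [21 ≡ 8 mod 13]
  = (1|13)    [13 ≡ 5 mod 8 ⇒ (2|13)^3 = -1]
  = 1    [(1|13) = 1]
Product: (-1)·(1) = -1.

-1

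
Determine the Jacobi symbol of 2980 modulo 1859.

-1

Reduce the numerator: 2980 ≡ 1121 (mod 1859), so (2980/1859) = (1121/1859).
1121 ≡ 1 (mod 4), so quadratic reciprocity gives (1121/1859) = (1859/1121). Reduce: 1859 ≡ 738 (mod 1121). Now have (738/1121).
Factor out 2: 738 = 2·369. Since 1121 ≡ 1 (mod 8), (2/1121) = +1. Now have (369/1121).
369 ≡ 1 (mod 4), so quadratic reciprocity gives (369/1121) = (1121/369). Reduce: 1121 ≡ 14 (mod 369). Now have (14/369).
Factor out 2: 14 = 2·7. Since 369 ≡ 1 (mod 8), (2/369) = +1. Now have (7/369).
369 ≡ 1 (mod 4), so quadratic reciprocity gives (7/369) = (369/7). Reduce: 369 ≡ 5 (mod 7). Now have (5/7).
5 ≡ 1 (mod 4), so quadratic reciprocity gives (5/7) = (7/5). Reduce: 7 ≡ 2 (mod 5). Now have (2/5).
Factor out 2: 2 = 2. Since 5 ≡ 5 (mod 8), (2/5) = -1. Now have -(1/5).
(1/5) = 1. Collecting the sign factors: -1.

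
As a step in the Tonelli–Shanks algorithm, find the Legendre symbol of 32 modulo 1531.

-1

Factor out 2: 32 = 2^5. Since 1531 ≡ 3 (mod 8), (2/1531) = -1, and (2/1531)^5 = -1. Now have -(1/1531).
(1/1531) = 1. Collecting the sign factors: -1.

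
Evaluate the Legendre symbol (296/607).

(296/607)
  = (37/607)    [607 ≡ 7 mod 8 ⇒ (2/607)^3 = +1]
  = (607/37)    [QR: 37 ≡ 1 mod 4, sign kept]
  = (15/37)    [607 ≡ 15 mod 37]
  = (37/15)    [QR: 37 ≡ 1 mod 4, sign kept]
  = (7/15)    [37 ≡ 7 mod 15]
  = -(15/7)    [QR: both ≡ 3 mod 4, sign flips]
  = -(1/7)    [15 ≡ 1 mod 7]
  = -1    [(1/7) = 1]

-1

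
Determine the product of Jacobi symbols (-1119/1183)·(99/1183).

1

By multiplicativity, (-1119·99/1183) = (-1119/1183)·(99/1183).
First factor (-1119/1183):
Pull out -1: (-1119/1183) = (-1/1183)·(1119/1183). Since 1183 ≡ 3 (mod 4), (-1/1183) = -1. Now have -(1119/1183).
Both 1119 ≡ 3 and 1183 ≡ 3 (mod 4), so reciprocity gives (1119/1183) = -(1183/1119). Reduce: 1183 ≡ 64 (mod 1119). Now have (64/1119).
Factor out 2: 64 = 2^6. Since 1119 ≡ 7 (mod 8), (2/1119) = +1, and (2/1119)^6 = +1. Now have (1/1119).
(1/1119) = 1. Collecting the sign factors: 1.
Second factor (99/1183):
Both 99 ≡ 3 and 1183 ≡ 3 (mod 4), so reciprocity gives (99/1183) = -(1183/99). Reduce: 1183 ≡ 94 (mod 99). Now have -(94/99).
Factor out 2: 94 = 2·47. Since 99 ≡ 3 (mod 8), (2/99) = -1. Now have (47/99).
Both 47 ≡ 3 and 99 ≡ 3 (mod 4), so reciprocity gives (47/99) = -(99/47). Reduce: 99 ≡ 5 (mod 47). Now have -(5/47).
5 ≡ 1 (mod 4), so quadratic reciprocity gives (5/47) = (47/5). Reduce: 47 ≡ 2 (mod 5). Now have -(2/5).
Factor out 2: 2 = 2. Since 5 ≡ 5 (mod 8), (2/5) = -1. Now have (1/5).
(1/5) = 1. Collecting the sign factors: 1.
Product: (1)·(1) = 1.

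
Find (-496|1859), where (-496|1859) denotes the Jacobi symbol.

-1

(-496|1859)
  = (1363|1859)    [-496 ≡ 1363 mod 1859]
  = -(1859|1363)    [QR: both ≡ 3 mod 4, sign flips]
  = -(496|1363)    [1859 ≡ 496 mod 1363]
  = -(31|1363)    [1363 ≡ 3 mod 8 ⇒ (2|1363)^4 = +1]
  = (1363|31)    [QR: both ≡ 3 mod 4, sign flips]
  = (30|31)    [1363 ≡ 30 mod 31]
  = (15|31)    [31 ≡ 7 mod 8 ⇒ (2|31) = +1]
  = -(31|15)    [QR: both ≡ 3 mod 4, sign flips]
  = -(1|15)    [31 ≡ 1 mod 15]
  = -1    [(1|15) = 1]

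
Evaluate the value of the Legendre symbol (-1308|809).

(-1308|809)
  = (310|809)    [-1308 ≡ 310 mod 809]
  = (155|809)    [809 ≡ 1 mod 8 ⇒ (2|809) = +1]
  = (809|155)    [QR: 809 ≡ 1 mod 4, sign kept]
  = (34|155)    [809 ≡ 34 mod 155]
  = -(17|155)    [155 ≡ 3 mod 8 ⇒ (2|155) = -1]
  = -(155|17)    [QR: 17 ≡ 1 mod 4, sign kept]
  = -(2|17)    [155 ≡ 2 mod 17]
  = -(1|17)    [17 ≡ 1 mod 8 ⇒ (2|17) = +1]
  = -1    [(1|17) = 1]

-1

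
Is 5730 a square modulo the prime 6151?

Factor out 2: 5730 = 2·2865. Since 6151 ≡ 7 (mod 8), (2/6151) = +1. Now have (2865/6151).
2865 ≡ 1 (mod 4), so quadratic reciprocity gives (2865/6151) = (6151/2865). Reduce: 6151 ≡ 421 (mod 2865). Now have (421/2865).
421 ≡ 1 (mod 4), so quadratic reciprocity gives (421/2865) = (2865/421). Reduce: 2865 ≡ 339 (mod 421). Now have (339/421).
421 ≡ 1 (mod 4), so quadratic reciprocity gives (339/421) = (421/339). Reduce: 421 ≡ 82 (mod 339). Now have (82/339).
Factor out 2: 82 = 2·41. Since 339 ≡ 3 (mod 8), (2/339) = -1. Now have -(41/339).
41 ≡ 1 (mod 4), so quadratic reciprocity gives (41/339) = (339/41). Reduce: 339 ≡ 11 (mod 41). Now have -(11/41).
41 ≡ 1 (mod 4), so quadratic reciprocity gives (11/41) = (41/11). Reduce: 41 ≡ 8 (mod 11). Now have -(8/11).
Factor out 2: 8 = 2^3. Since 11 ≡ 3 (mod 8), (2/11) = -1, and (2/11)^3 = -1. Now have (1/11).
(1/11) = 1. Collecting the sign factors: 1.
(5730/6151) = 1, and 6151 is prime, so 5730 is a quadratic residue mod 6151.

yes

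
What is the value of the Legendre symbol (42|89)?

Factor out 2: 42 = 2·21. Since 89 ≡ 1 (mod 8), (2|89) = +1. Now have (21|89).
21 ≡ 1 (mod 4), so quadratic reciprocity gives (21|89) = (89|21). Reduce: 89 ≡ 5 (mod 21). Now have (5|21).
5 ≡ 1 (mod 4), so quadratic reciprocity gives (5|21) = (21|5). Reduce: 21 ≡ 1 (mod 5). Now have (1|5).
(1|5) = 1. Collecting the sign factors: 1.

1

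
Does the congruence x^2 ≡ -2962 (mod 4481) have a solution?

no

Reduce the numerator: -2962 ≡ 1519 (mod 4481), so (-2962/4481) = (1519/4481).
4481 ≡ 1 (mod 4), so quadratic reciprocity gives (1519/4481) = (4481/1519). Reduce: 4481 ≡ 1443 (mod 1519). Now have (1443/1519).
Both 1443 ≡ 3 and 1519 ≡ 3 (mod 4), so reciprocity gives (1443/1519) = -(1519/1443). Reduce: 1519 ≡ 76 (mod 1443). Now have -(76/1443).
Factor out 2: 76 = 2^2·19. Since 1443 ≡ 3 (mod 8), (2/1443) = -1, and (2/1443)^2 = +1. Now have -(19/1443).
Both 19 ≡ 3 and 1443 ≡ 3 (mod 4), so reciprocity gives (19/1443) = -(1443/19). Reduce: 1443 ≡ 18 (mod 19). Now have (18/19).
Factor out 2: 18 = 2·9. Since 19 ≡ 3 (mod 8), (2/19) = -1. Now have -(9/19).
9 ≡ 1 (mod 4), so quadratic reciprocity gives (9/19) = (19/9). Reduce: 19 ≡ 1 (mod 9). Now have -(1/9).
(1/9) = 1. Collecting the sign factors: -1.
(-2962/4481) = -1, and 4481 is prime, so -2962 is not a quadratic residue mod 4481.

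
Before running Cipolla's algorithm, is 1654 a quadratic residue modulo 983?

yes

Reduce the numerator: 1654 ≡ 671 (mod 983), so (1654/983) = (671/983).
Both 671 ≡ 3 and 983 ≡ 3 (mod 4), so reciprocity gives (671/983) = -(983/671). Reduce: 983 ≡ 312 (mod 671). Now have -(312/671).
Factor out 2: 312 = 2^3·39. Since 671 ≡ 7 (mod 8), (2/671) = +1, and (2/671)^3 = +1. Now have -(39/671).
Both 39 ≡ 3 and 671 ≡ 3 (mod 4), so reciprocity gives (39/671) = -(671/39). Reduce: 671 ≡ 8 (mod 39). Now have (8/39).
Factor out 2: 8 = 2^3. Since 39 ≡ 7 (mod 8), (2/39) = +1, and (2/39)^3 = +1. Now have (1/39).
(1/39) = 1. Collecting the sign factors: 1.
(1654/983) = 1, and 983 is prime, so 1654 is a quadratic residue mod 983.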